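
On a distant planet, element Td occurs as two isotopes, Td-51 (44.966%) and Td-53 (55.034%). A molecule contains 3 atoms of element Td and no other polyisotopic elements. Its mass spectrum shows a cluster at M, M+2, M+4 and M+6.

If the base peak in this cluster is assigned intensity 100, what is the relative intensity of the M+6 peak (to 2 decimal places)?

40.80

(0.44966 + 0.55034)^3 gives M 0.0909, M+2 0.3338, M+4 0.4086, M+6 0.1667; the largest is M+4.
P(M+4) = C(3,2) × 0.44966^1 × 0.55034^2 = 3 × 0.44966 × 0.30287412 = 0.408571 (base)
P(M+6) = C(3,3) × 0.44966^0 × 0.55034^3 = 1 × 1.0000 × 0.16668374 = 0.166684
Relative intensity = 0.166684 / 0.408571 × 100 = 40.80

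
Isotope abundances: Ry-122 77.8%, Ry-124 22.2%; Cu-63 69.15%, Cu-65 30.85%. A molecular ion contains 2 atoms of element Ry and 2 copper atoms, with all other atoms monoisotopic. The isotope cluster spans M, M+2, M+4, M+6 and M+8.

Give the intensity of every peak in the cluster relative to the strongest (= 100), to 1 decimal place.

68.4 : 100.0 : 54.0 : 12.7 : 1.1

Element Ry pattern (n=2): 0.605284 : 0.345432 : 0.049284
Copper pattern (n=2): 0.47817225 : 0.4266555 : 0.09517225
Convolve the two distributions (both contribute in 2-u steps):
  M: 0.605284×0.47817225 = 0.289430
  M+2: 0.605284×0.4266555 + 0.345432×0.47817225 = 0.423424
  M+4: 0.605284×0.09517225 + 0.345432×0.4266555 + 0.049284×0.47817225 = 0.228553
  M+6: 0.345432×0.09517225 + 0.049284×0.4266555 = 0.053903
  M+8: 0.049284×0.09517225 = 0.004690
Scale to base peak (0.423424) = 100: 68.4 : 100.0 : 54.0 : 12.7 : 1.1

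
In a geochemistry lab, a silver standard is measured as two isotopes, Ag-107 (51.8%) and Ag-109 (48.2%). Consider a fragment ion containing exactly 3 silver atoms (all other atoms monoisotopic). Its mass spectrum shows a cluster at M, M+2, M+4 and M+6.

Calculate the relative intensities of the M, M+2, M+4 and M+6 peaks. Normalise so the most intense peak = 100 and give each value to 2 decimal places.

35.82 : 100.00 : 93.05 : 28.86

Expanding (0.518 + 0.482)^3:
P(M) = 0.518^3 = 0.138992
P(M+2) = 3 × 0.518^2 × 0.482^1 = 0.387997
P(M+4) = 3 × 0.518^1 × 0.482^2 = 0.361031
P(M+6) = 0.482^3 = 0.111980
The M+2 peak is largest (0.387997); scaling to 100 gives 35.82 : 100.00 : 93.05 : 28.86.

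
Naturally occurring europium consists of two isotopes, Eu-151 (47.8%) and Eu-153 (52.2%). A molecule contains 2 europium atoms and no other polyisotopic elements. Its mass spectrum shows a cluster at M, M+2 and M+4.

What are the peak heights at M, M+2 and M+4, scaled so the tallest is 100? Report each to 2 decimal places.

45.79 : 100.00 : 54.60

The 2 Eu atoms are independent, so intensities follow the terms of (0.478 + 0.522)^2.
P(M) = 0.478^2 = 0.228484
P(M+2) = 2 × 0.478^1 × 0.522^1 = 0.499032
P(M+4) = 0.522^2 = 0.272484
The M+2 peak is largest (0.499032); scaling to 100 gives 45.79 : 100.00 : 54.60.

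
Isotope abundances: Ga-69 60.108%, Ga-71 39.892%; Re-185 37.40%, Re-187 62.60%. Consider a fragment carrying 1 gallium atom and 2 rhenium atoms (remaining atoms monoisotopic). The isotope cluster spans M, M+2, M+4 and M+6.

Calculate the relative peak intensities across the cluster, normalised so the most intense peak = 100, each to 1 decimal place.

19.9 : 79.9 : 100.0 : 37.0

Gallium pattern (n=1): 0.60108 : 0.39892
Rhenium pattern (n=2): 0.139876 : 0.468248 : 0.391876
Convolve the two distributions (both contribute in 2-u steps):
  M: 0.60108×0.139876 = 0.084077
  M+2: 0.60108×0.468248 + 0.39892×0.139876 = 0.337254
  M+4: 0.60108×0.391876 + 0.39892×0.468248 = 0.422342
  M+6: 0.39892×0.391876 = 0.156327
Scale to base peak (0.422342) = 100: 19.9 : 79.9 : 100.0 : 37.0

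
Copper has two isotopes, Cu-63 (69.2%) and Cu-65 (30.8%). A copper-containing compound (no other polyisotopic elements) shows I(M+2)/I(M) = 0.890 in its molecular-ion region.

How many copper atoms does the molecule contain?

2

For n independent Cu atoms, I(M+2)/I(M) = n · (abundance Cu-65) / (abundance Cu-63) = n · 0.308/0.692.
n = 0.890 × 0.692/0.308 = 2.00 ≈ 2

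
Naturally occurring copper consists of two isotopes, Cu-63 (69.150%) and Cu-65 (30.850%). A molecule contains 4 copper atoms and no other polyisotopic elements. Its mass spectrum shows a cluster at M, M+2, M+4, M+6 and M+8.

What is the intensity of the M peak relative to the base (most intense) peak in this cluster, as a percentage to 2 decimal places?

56.04%

Term probabilities: M 0.2286, M+2 0.4080, M+4 0.2731, M+6 0.0812, M+8 0.0091. Base peak = M+2.
P(M+2) = C(4,1) × 0.69150^3 × 0.30850^1 = 4 × 0.33065611 × 0.3085 = 0.408030 (base)
P(M) = C(4,0) × 0.69150^4 × 0.30850^0 = 1 × 0.2286487 × 1.0000 = 0.228649
Relative intensity = 0.228649 / 0.408030 × 100 = 56.04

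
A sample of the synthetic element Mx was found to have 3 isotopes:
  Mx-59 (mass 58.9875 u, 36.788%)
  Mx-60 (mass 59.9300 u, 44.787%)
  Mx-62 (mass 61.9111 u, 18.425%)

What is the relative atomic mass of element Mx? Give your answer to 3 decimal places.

59.948 u

The abundance-weighted mean is 0.36788 × 58.9875 + 0.44787 × 59.9300 + 0.18425 × 61.9111
= 21.70032 + 26.84085 + 11.40712 = 59.94829 u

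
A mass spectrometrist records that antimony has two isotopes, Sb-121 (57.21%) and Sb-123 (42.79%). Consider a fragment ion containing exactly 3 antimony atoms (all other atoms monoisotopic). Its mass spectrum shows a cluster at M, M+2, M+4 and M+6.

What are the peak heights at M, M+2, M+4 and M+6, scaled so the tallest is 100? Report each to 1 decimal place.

Each Sb atom is independently Sb-121 (p = 0.5721) or Sb-123 (q = 0.4279); the cluster is the binomial expansion (p + q)^3.
P(M) = 0.5721^3 = 0.187247
P(M+2) = 3 × 0.5721^2 × 0.4279^1 = 0.420153
P(M+4) = 3 × 0.5721^1 × 0.4279^2 = 0.314252
P(M+6) = 0.4279^3 = 0.078348
The M+2 peak is largest (0.420153); scaling to 100 gives 44.6 : 100.0 : 74.8 : 18.6.

44.6 : 100.0 : 74.8 : 18.6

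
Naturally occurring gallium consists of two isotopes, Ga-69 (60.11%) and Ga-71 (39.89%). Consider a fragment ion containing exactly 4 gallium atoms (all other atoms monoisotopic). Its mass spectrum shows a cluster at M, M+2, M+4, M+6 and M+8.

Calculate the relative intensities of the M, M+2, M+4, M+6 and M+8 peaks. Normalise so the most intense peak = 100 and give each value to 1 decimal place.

37.7 : 100.0 : 99.5 : 44.0 : 7.3

Each Ga atom is independently Ga-69 (p = 0.6011) or Ga-71 (q = 0.3989); the cluster is the binomial expansion (p + q)^4.
P(M) = 0.6011^4 = 0.130553
P(M+2) = 4 × 0.6011^3 × 0.3989^1 = 0.346549
P(M+4) = 6 × 0.6011^2 × 0.3989^2 = 0.344963
P(M+6) = 4 × 0.6011^1 × 0.3989^3 = 0.152616
P(M+8) = 0.3989^4 = 0.025320
The M+2 peak is largest (0.346549); scaling to 100 gives 37.7 : 100.0 : 99.5 : 44.0 : 7.3.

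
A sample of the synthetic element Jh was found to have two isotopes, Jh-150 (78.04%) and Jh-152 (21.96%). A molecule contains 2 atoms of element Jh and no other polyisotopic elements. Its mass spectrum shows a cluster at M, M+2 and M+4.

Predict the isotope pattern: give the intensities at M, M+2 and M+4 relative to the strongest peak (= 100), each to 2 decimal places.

100.00 : 56.28 : 7.92

The 2 Jh atoms are independent, so intensities follow the terms of (0.7804 + 0.2196)^2.
P(M) = 0.7804^2 = 0.609024
P(M+2) = 2 × 0.7804^1 × 0.2196^1 = 0.342752
P(M+4) = 0.2196^2 = 0.048224
The M peak is largest (0.609024); scaling to 100 gives 100.00 : 56.28 : 7.92.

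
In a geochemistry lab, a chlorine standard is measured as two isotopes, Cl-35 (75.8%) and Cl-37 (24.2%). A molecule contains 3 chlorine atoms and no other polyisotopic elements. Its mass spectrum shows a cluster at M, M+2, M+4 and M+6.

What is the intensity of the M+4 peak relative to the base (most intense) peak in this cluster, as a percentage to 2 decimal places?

30.58%

(0.758 + 0.242)^3 gives M 0.4355, M+2 0.4171, M+4 0.1332, M+6 0.0142; the largest is M.
P(M) = C(3,0) × 0.758^3 × 0.242^0 = 1 × 0.43551951 × 1.0000 = 0.435520 (base)
P(M+4) = C(3,2) × 0.758^1 × 0.242^2 = 3 × 0.7580 × 0.058564 = 0.133175
Relative intensity = 0.133175 / 0.435520 × 100 = 30.58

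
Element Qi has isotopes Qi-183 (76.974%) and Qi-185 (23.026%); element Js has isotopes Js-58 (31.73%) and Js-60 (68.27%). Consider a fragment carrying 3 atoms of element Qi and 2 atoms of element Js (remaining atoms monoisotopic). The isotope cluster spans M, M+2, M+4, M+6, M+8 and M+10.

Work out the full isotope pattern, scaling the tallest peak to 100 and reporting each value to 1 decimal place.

11.4 : 59.4 : 100.0 : 60.9 : 15.5 : 1.4

Element Qi pattern (n=3): 0.45607069 : 0.40928692 : 0.12243408 : 0.01220831
Element Js pattern (n=2): 0.10067929 : 0.43324142 : 0.46607929
Convolve the two distributions (both contribute in 2-u steps):
  M: 0.45607069×0.10067929 = 0.045917
  M+2: 0.45607069×0.43324142 + 0.40928692×0.10067929 = 0.238795
  M+4: 0.45607069×0.46607929 + 0.40928692×0.43324142 + 0.12243408×0.10067929 = 0.402212
  M+6: 0.40928692×0.46607929 + 0.12243408×0.43324142 + 0.01220831×0.10067929 = 0.245033
  M+8: 0.12243408×0.46607929 + 0.01220831×0.43324142 = 0.062353
  M+10: 0.01220831×0.46607929 = 0.005690
Scale to base peak (0.402212) = 100: 11.4 : 59.4 : 100.0 : 60.9 : 15.5 : 1.4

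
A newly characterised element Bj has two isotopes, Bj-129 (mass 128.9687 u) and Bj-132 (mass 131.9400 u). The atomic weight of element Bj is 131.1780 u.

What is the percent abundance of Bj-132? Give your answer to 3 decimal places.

74.355%

With x = fraction of Bj-129 (so Bj-132 is 1 − x):
128.9687·x + 131.9400·(1 − x) = 131.1780
(128.9687 − 131.9400)·x = 131.1780 − 131.9400
x = -0.7620 / -2.9713 = 0.25645 → 25.645% Bj-129, 74.355% Bj-132.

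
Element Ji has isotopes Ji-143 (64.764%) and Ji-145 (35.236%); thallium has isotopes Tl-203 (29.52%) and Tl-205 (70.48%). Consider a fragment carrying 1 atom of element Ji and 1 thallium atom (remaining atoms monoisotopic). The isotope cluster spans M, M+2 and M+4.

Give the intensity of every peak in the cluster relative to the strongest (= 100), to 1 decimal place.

Element Ji pattern (n=1): 0.64764 : 0.35236
Thallium pattern (n=1): 0.2952 : 0.7048
Convolve the two distributions (both contribute in 2-u steps):
  M: 0.64764×0.2952 = 0.191183
  M+2: 0.64764×0.7048 + 0.35236×0.2952 = 0.560473
  M+4: 0.35236×0.7048 = 0.248343
Scale to base peak (0.560473) = 100: 34.1 : 100.0 : 44.3

34.1 : 100.0 : 44.3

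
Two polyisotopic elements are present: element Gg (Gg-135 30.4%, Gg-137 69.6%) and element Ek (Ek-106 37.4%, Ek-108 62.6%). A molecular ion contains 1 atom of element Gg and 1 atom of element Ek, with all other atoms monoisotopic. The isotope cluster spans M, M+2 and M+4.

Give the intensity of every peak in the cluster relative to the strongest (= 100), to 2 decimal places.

25.23 : 100.00 : 96.69

Element Gg pattern (n=1): 0.3040 : 0.6960
Element Ek pattern (n=1): 0.3740 : 0.6260
Convolve the two distributions (both contribute in 2-u steps):
  M: 0.3040×0.3740 = 0.113696
  M+2: 0.3040×0.6260 + 0.6960×0.3740 = 0.450608
  M+4: 0.6960×0.6260 = 0.435696
Scale to base peak (0.450608) = 100: 25.23 : 100.00 : 96.69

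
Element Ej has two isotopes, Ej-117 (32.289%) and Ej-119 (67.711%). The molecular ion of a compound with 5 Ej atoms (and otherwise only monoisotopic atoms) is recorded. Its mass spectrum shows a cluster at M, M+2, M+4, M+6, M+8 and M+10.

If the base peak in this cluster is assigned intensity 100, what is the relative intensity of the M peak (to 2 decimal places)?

Binomial terms of (0.32289 + 0.67711)^5: M 0.0035, M+2 0.0368, M+4 0.1543, M+6 0.3237, M+8 0.3394, M+10 0.1423 → M+8 is the base peak.
P(M+8) = C(5,4) × 0.32289^1 × 0.67711^4 = 5 × 0.32289 × 0.21020203 = 0.339361 (base)
P(M) = C(5,0) × 0.32289^5 × 0.67711^0 = 1 × 0.00350972 × 1.0000 = 0.003510
Relative intensity = 0.003510 / 0.339361 × 100 = 1.03

1.03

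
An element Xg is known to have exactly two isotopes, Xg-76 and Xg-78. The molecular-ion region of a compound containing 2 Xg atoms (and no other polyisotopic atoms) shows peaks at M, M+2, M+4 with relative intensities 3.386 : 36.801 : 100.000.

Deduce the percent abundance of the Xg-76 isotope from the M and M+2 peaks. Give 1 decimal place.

15.5%

Let p = fractional abundance of Xg-76. I(M+2)/I(M) = [C(2,1)·p^1·(1−p)] / p^2 = 2·(1−p)/p = 36.801/3.386 = 10.8686
(1−p)/p = 10.8686/2 = 5.4343  ⇒  p = 1/(1 + 5.4343) = 0.1554
Xg-76: 15.5%, Xg-78: 84.5%.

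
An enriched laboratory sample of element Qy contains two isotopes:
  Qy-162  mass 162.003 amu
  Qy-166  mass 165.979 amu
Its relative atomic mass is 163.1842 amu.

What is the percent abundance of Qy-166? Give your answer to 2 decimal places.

Writing the weighted mean with unknown fraction x of Qy-162:
162.003·x + 165.979·(1 − x) = 163.1842
(162.003 − 165.979)·x = 163.1842 − 165.979
x = -2.7948 / -3.976 = 0.70292 → 70.29% Qy-162, 29.71% Qy-166.

29.71%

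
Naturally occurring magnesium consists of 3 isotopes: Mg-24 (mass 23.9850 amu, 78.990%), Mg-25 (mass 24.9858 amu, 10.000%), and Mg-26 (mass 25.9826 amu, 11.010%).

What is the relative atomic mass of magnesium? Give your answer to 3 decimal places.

24.305 amu

The abundance-weighted mean is 0.78990 × 23.9850 + 0.10000 × 24.9858 + 0.11010 × 25.9826
= 18.94575 + 2.49858 + 2.86068 = 24.30501 amu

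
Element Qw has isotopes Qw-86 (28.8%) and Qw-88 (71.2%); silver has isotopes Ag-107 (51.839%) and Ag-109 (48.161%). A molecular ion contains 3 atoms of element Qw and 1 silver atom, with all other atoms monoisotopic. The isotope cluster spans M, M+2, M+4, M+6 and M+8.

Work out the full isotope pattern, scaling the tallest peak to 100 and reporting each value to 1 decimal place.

Element Qw pattern (n=3): 0.02388787 : 0.17716838 : 0.43799962 : 0.36094413
Silver pattern (n=1): 0.51839 : 0.48161
Convolve the two distributions (both contribute in 2-u steps):
  M: 0.02388787×0.51839 = 0.012383
  M+2: 0.02388787×0.48161 + 0.17716838×0.51839 = 0.103347
  M+4: 0.17716838×0.48161 + 0.43799962×0.51839 = 0.312381
  M+6: 0.43799962×0.48161 + 0.36094413×0.51839 = 0.398055
  M+8: 0.36094413×0.48161 = 0.173834
Scale to base peak (0.398055) = 100: 3.1 : 26.0 : 78.5 : 100.0 : 43.7

3.1 : 26.0 : 78.5 : 100.0 : 43.7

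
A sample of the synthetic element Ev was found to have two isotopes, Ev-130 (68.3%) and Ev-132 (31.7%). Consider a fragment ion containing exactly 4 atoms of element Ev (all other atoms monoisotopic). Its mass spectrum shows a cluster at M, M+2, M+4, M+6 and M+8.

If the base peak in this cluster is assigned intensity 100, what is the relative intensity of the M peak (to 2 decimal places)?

Binomial terms of (0.683 + 0.317)^4: M 0.2176, M+2 0.4040, M+4 0.2813, M+6 0.0870, M+8 0.0101 → M+2 is the base peak.
P(M+2) = C(4,1) × 0.683^3 × 0.317^1 = 4 × 0.31861199 × 0.3170 = 0.404000 (base)
P(M) = C(4,0) × 0.683^4 × 0.317^0 = 1 × 0.21761199 × 1.0000 = 0.217612
Relative intensity = 0.217612 / 0.404000 × 100 = 53.86

53.86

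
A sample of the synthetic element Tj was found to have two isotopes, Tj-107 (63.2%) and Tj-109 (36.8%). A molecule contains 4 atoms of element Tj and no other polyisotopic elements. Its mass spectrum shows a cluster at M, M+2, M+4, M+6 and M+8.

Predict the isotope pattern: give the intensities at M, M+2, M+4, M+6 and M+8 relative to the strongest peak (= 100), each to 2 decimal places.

42.93 : 100.00 : 87.34 : 33.90 : 4.94

Each Tj atom is independently Tj-107 (p = 0.632) or Tj-109 (q = 0.368); the cluster is the binomial expansion (p + q)^4.
P(M) = 0.632^4 = 0.159540
P(M+2) = 4 × 0.632^3 × 0.368^1 = 0.371586
P(M+4) = 6 × 0.632^2 × 0.368^2 = 0.324550
P(M+6) = 4 × 0.632^1 × 0.368^3 = 0.125985
P(M+8) = 0.368^4 = 0.018340
The M+2 peak is largest (0.371586); scaling to 100 gives 42.93 : 100.00 : 87.34 : 33.90 : 4.94.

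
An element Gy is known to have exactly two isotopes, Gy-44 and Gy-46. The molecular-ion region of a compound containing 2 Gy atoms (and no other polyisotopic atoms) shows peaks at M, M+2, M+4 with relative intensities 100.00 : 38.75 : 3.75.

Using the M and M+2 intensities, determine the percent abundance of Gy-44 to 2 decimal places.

If p is the fraction of Gy that is Gy-44, then I(M+2)/I(M) = [C(2,1)·p^1·(1−p)] / p^2 = 2·(1−p)/p = 38.75/100.00 = 0.3875
(1−p)/p = 0.3875/2 = 0.1938  ⇒  p = 1/(1 + 0.1938) = 0.8377
Gy-44: 83.77%, Gy-46: 16.23%.

83.77%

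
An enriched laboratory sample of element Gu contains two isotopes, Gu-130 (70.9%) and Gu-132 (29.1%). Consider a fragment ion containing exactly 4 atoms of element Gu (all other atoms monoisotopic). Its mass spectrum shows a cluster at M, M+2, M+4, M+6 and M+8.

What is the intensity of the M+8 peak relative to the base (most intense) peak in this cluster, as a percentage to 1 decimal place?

1.7%

(0.709 + 0.291)^4 gives M 0.2527, M+2 0.4149, M+4 0.2554, M+6 0.0699, M+8 0.0072; the largest is M+2.
P(M+2) = C(4,1) × 0.709^3 × 0.291^1 = 4 × 0.35640083 × 0.2910 = 0.414851 (base)
P(M+8) = C(4,4) × 0.709^0 × 0.291^4 = 1 × 1.0000 × 0.00717087 = 0.007171
Relative intensity = 0.007171 / 0.414851 × 100 = 1.7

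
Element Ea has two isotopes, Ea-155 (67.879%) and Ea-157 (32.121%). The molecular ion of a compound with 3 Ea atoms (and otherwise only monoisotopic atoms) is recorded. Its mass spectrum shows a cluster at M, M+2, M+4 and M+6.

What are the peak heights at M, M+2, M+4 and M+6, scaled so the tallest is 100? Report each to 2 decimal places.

Expanding (0.67879 + 0.32121)^3:
P(M) = 0.67879^3 = 0.312756
P(M+2) = 3 × 0.67879^2 × 0.32121^1 = 0.443998
P(M+4) = 3 × 0.67879^1 × 0.32121^2 = 0.210104
P(M+6) = 0.32121^3 = 0.033141
The M+2 peak is largest (0.443998); scaling to 100 gives 70.44 : 100.00 : 47.32 : 7.46.

70.44 : 100.00 : 47.32 : 7.46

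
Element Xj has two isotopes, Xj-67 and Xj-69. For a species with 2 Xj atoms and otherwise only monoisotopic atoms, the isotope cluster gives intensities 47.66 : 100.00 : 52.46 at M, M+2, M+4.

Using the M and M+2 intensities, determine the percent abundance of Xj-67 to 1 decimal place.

Write p for the Xj-67 fraction. I(M+2)/I(M) = [C(2,1)·p^1·(1−p)] / p^2 = 2·(1−p)/p = 100.00/47.66 = 2.0982
(1−p)/p = 2.0982/2 = 1.0491  ⇒  p = 1/(1 + 1.0491) = 0.4880
Xj-67: 48.8%, Xj-69: 51.2%.

48.8%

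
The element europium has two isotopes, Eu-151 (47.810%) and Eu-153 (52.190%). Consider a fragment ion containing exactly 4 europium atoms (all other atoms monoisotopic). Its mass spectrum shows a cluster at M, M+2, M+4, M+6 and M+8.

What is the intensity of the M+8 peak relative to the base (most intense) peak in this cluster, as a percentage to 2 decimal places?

Term probabilities: M 0.0522, M+2 0.2281, M+4 0.3736, M+6 0.2719, M+8 0.0742. Base peak = M+4.
P(M+4) = C(4,2) × 0.47810^2 × 0.52190^2 = 6 × 0.22857961 × 0.27237961 = 0.373563 (base)
P(M+8) = C(4,4) × 0.47810^0 × 0.52190^4 = 1 × 1.0000 × 0.07419065 = 0.074191
Relative intensity = 0.074191 / 0.373563 × 100 = 19.86

19.86%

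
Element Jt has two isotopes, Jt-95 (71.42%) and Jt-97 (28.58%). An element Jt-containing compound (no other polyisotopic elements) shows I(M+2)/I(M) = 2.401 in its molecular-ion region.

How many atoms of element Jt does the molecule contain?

The M+2/M ratio from n Jt atoms is n · q/p = n · 0.2858/0.7142.
n = 2.401 × 0.7142/0.2858 = 6.00 ≈ 6

6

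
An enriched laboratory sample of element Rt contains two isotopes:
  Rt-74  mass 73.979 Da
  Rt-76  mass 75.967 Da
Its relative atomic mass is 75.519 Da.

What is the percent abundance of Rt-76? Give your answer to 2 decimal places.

77.46%

Writing the weighted mean with unknown fraction x of Rt-74:
73.979·x + 75.967·(1 − x) = 75.519
(73.979 − 75.967)·x = 75.519 − 75.967
x = -0.448 / -1.988 = 0.22535 → 22.54% Rt-74, 77.46% Rt-76.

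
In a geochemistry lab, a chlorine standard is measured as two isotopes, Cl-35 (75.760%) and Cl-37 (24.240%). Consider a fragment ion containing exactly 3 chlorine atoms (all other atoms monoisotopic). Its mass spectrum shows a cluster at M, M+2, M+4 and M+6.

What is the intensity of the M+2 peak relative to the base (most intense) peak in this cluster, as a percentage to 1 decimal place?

96.0%

Term probabilities: M 0.4348, M+2 0.4174, M+4 0.1335, M+6 0.0142. Base peak = M.
P(M) = C(3,0) × 0.75760^3 × 0.24240^0 = 1 × 0.4348304 × 1.0000 = 0.434830 (base)
P(M+2) = C(3,1) × 0.75760^2 × 0.24240^1 = 3 × 0.57395776 × 0.2424 = 0.417382
Relative intensity = 0.417382 / 0.434830 × 100 = 96.0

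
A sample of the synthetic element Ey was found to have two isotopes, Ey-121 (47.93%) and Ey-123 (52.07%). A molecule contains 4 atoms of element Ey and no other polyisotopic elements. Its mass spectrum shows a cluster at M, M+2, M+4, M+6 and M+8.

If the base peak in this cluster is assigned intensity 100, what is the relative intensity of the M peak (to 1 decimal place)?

14.1

(0.4793 + 0.5207)^4 gives M 0.0528, M+2 0.2293, M+4 0.3737, M+6 0.2707, M+8 0.0735; the largest is M+4.
P(M+4) = C(4,2) × 0.4793^2 × 0.5207^2 = 6 × 0.22972849 × 0.27112849 = 0.373716 (base)
P(M) = C(4,0) × 0.4793^4 × 0.5207^0 = 1 × 0.05277518 × 1.0000 = 0.052775
Relative intensity = 0.052775 / 0.373716 × 100 = 14.1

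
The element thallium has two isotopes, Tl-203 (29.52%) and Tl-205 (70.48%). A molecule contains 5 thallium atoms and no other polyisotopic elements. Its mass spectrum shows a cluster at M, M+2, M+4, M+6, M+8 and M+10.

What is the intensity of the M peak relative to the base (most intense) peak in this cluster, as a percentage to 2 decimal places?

0.62%

Term probabilities: M 0.0022, M+2 0.0268, M+4 0.1278, M+6 0.3051, M+8 0.3642, M+10 0.1739. Base peak = M+8.
P(M+8) = C(5,4) × 0.2952^1 × 0.7048^4 = 5 × 0.2952 × 0.24675365 = 0.364208 (base)
P(M) = C(5,0) × 0.2952^5 × 0.7048^0 = 1 × 0.00224172 × 1.0000 = 0.002242
Relative intensity = 0.002242 / 0.364208 × 100 = 0.62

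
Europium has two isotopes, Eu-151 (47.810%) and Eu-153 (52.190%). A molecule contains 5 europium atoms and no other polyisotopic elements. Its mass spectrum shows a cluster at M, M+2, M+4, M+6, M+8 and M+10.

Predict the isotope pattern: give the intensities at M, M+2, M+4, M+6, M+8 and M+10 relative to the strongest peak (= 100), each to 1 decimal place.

7.7 : 42.0 : 91.6 : 100.0 : 54.6 : 11.9

The 5 Eu atoms are independent, so intensities follow the terms of (0.47810 + 0.52190)^5.
P(M) = 0.47810^5 = 0.024980
P(M+2) = 5 × 0.47810^4 × 0.52190^1 = 0.136343
P(M+4) = 10 × 0.47810^3 × 0.52190^2 = 0.297667
P(M+6) = 10 × 0.47810^2 × 0.52190^3 = 0.324937
P(M+8) = 5 × 0.47810^1 × 0.52190^4 = 0.177353
P(M+10) = 0.52190^5 = 0.038720
The M+6 peak is largest (0.324937); scaling to 100 gives 7.7 : 42.0 : 91.6 : 100.0 : 54.6 : 11.9.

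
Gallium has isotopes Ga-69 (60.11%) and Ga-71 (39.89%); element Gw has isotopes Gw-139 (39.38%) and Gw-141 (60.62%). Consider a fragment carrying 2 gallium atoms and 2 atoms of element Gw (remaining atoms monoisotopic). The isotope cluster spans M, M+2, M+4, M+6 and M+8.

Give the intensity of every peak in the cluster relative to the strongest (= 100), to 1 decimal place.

14.5 : 63.9 : 100.0 : 65.3 : 15.1

Gallium pattern (n=2): 0.36132121 : 0.47955758 : 0.15912121
Element Gw pattern (n=2): 0.15507844 : 0.47744312 : 0.36747844
Convolve the two distributions (both contribute in 2-u steps):
  M: 0.36132121×0.15507844 = 0.056033
  M+2: 0.36132121×0.47744312 + 0.47955758×0.15507844 = 0.246879
  M+4: 0.36132121×0.36747844 + 0.47955758×0.47744312 + 0.15912121×0.15507844 = 0.386415
  M+6: 0.47955758×0.36747844 + 0.15912121×0.47744312 = 0.252198
  M+8: 0.15912121×0.36747844 = 0.058474
Scale to base peak (0.386415) = 100: 14.5 : 63.9 : 100.0 : 65.3 : 15.1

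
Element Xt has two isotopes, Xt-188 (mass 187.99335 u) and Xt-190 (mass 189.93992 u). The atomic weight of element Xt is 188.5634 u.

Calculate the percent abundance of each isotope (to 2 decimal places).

Writing the weighted mean with unknown fraction x of Xt-188:
187.99335·x + 189.93992·(1 − x) = 188.5634
(187.99335 − 189.93992)·x = 188.5634 − 189.93992
x = -1.37652 / -1.94657 = 0.70715 → 70.72% Xt-188, 29.28% Xt-190.

Xt-188: 70.72%, Xt-190: 29.28%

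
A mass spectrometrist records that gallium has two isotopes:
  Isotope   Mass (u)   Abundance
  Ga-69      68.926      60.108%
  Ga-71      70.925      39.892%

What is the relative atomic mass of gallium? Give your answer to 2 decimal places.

Average mass = Σ (abundance × isotope mass) = 0.60108 × 68.926 + 0.39892 × 70.925
= 41.4300 + 28.2934 = 69.7234 u

69.72 u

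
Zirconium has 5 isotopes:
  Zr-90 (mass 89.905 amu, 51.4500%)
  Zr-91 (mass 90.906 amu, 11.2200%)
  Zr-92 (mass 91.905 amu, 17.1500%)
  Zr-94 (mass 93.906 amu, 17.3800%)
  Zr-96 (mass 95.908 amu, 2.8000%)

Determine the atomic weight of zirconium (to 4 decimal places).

Average mass = Σ (abundance × isotope mass) = 0.514500 × 89.905 + 0.112200 × 90.906 + 0.171500 × 91.905 + 0.173800 × 93.906 + 0.028000 × 95.908
= 46.25612 + 10.19965 + 15.76171 + 16.32086 + 2.68542 = 91.22376 amu

91.2238 amu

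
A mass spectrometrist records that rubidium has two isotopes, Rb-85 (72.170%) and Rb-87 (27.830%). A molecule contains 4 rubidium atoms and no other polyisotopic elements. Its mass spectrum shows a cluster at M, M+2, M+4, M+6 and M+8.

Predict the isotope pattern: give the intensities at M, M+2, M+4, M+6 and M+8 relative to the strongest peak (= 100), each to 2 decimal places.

Expanding (0.72170 + 0.27830)^4:
P(M) = 0.72170^4 = 0.271286
P(M+2) = 4 × 0.72170^3 × 0.27830^1 = 0.418450
P(M+4) = 6 × 0.72170^2 × 0.27830^2 = 0.242042
P(M+6) = 4 × 0.72170^1 × 0.27830^3 = 0.062224
P(M+8) = 0.27830^4 = 0.005999
The M+2 peak is largest (0.418450); scaling to 100 gives 64.83 : 100.00 : 57.84 : 14.87 : 1.43.

64.83 : 100.00 : 57.84 : 14.87 : 1.43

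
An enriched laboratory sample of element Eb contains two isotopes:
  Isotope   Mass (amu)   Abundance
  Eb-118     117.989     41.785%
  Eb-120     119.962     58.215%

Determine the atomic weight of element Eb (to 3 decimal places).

119.138 amu

Weight each isotope mass by its fractional abundance: 0.41785 × 117.989 + 0.58215 × 119.962
= 49.3017 + 69.8359 = 119.1376 amu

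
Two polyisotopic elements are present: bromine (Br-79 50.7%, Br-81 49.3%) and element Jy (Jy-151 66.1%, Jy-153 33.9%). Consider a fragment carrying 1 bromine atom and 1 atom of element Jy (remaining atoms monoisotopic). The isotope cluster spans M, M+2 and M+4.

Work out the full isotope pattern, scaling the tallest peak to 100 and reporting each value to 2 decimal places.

Bromine pattern (n=1): 0.5070 : 0.4930
Element Jy pattern (n=1): 0.6610 : 0.3390
Convolve the two distributions (both contribute in 2-u steps):
  M: 0.5070×0.6610 = 0.335127
  M+2: 0.5070×0.3390 + 0.4930×0.6610 = 0.497746
  M+4: 0.4930×0.3390 = 0.167127
Scale to base peak (0.497746) = 100: 67.33 : 100.00 : 33.58

67.33 : 100.00 : 33.58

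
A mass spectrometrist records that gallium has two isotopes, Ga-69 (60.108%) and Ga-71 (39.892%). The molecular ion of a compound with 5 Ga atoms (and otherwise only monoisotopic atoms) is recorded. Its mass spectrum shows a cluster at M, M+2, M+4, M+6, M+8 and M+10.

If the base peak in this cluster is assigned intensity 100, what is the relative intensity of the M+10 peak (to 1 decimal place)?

2.9

(0.60108 + 0.39892)^5 gives M 0.0785, M+2 0.2604, M+4 0.3456, M+6 0.2294, M+8 0.0761, M+10 0.0101; the largest is M+4.
P(M+4) = C(5,2) × 0.60108^3 × 0.39892^2 = 10 × 0.2171685 × 0.15913717 = 0.345596 (base)
P(M+10) = C(5,5) × 0.60108^0 × 0.39892^5 = 1 × 1.0000 × 0.0101025 = 0.010103
Relative intensity = 0.010103 / 0.345596 × 100 = 2.9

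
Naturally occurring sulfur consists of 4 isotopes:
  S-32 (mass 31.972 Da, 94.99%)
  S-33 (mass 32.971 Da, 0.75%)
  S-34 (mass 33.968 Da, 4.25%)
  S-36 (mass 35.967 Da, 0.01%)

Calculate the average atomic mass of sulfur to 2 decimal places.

32.06 Da

Average mass = Σ (abundance × isotope mass) = 0.9499 × 31.972 + 0.0075 × 32.971 + 0.0425 × 33.968 + 0.0001 × 35.967
= 30.3702 + 0.2473 + 1.4436 + 0.0036 = 32.0647 Da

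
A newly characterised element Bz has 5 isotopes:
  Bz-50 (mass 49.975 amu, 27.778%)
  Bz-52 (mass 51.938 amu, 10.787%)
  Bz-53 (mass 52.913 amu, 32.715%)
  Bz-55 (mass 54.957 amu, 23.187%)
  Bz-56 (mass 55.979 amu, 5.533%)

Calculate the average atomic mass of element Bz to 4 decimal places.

Weight each isotope mass by its fractional abundance: 0.27778 × 49.975 + 0.10787 × 51.938 + 0.32715 × 52.913 + 0.23187 × 54.957 + 0.05533 × 55.979
= 13.88206 + 5.60255 + 17.31049 + 12.74288 + 3.09732 = 52.63530 amu

52.6353 amu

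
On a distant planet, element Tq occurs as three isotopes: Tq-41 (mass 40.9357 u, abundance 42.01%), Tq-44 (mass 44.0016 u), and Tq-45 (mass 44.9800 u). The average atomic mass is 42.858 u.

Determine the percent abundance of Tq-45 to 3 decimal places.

14.757%

The remaining 57.99% is split between Tq-44 (fraction x) and Tq-45 (fraction 0.5799 − x).
Substituting: 44.0016x + 44.9800(0.5799 − x) = 25.66091243
(44.0016 − 44.9800)x = -0.42298957  ⇒  x = 0.43233, y = 0.14757
Tq-44: 43.233%, Tq-45: 14.757%.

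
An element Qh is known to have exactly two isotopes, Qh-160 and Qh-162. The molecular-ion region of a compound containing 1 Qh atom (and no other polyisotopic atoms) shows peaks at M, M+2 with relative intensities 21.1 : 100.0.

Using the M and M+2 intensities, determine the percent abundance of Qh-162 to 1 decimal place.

82.6%

If p is the fraction of Qh that is Qh-160, then I(M+2)/I(M) = [C(1,1)·p^0·(1−p)] / p^1 = 1·(1−p)/p = 100.0/21.1 = 4.7393
(1−p)/p = 4.7393/1 = 4.7393  ⇒  p = 1/(1 + 4.7393) = 0.1742
Qh-160: 17.4%, Qh-162: 82.6%.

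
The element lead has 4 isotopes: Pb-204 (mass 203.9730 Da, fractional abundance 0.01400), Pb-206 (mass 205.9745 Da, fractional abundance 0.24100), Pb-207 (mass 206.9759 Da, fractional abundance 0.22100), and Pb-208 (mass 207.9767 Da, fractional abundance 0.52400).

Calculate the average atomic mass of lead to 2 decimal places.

The abundance-weighted mean is 0.01400 × 203.9730 + 0.24100 × 205.9745 + 0.22100 × 206.9759 + 0.52400 × 207.9767
= 2.85562 + 49.63985 + 45.74167 + 108.97979 = 207.21693 Da

207.22 Da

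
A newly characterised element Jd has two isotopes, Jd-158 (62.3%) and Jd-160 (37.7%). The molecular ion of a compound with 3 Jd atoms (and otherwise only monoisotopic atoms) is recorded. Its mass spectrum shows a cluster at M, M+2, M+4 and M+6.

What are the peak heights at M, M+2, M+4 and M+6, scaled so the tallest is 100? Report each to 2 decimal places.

Each Jd atom is independently Jd-158 (p = 0.623) or Jd-160 (q = 0.377); the cluster is the binomial expansion (p + q)^3.
P(M) = 0.623^3 = 0.241804
P(M+2) = 3 × 0.623^2 × 0.377^1 = 0.438974
P(M+4) = 3 × 0.623^1 × 0.377^2 = 0.265639
P(M+6) = 0.377^3 = 0.053583
The M+2 peak is largest (0.438974); scaling to 100 gives 55.08 : 100.00 : 60.51 : 12.21.

55.08 : 100.00 : 60.51 : 12.21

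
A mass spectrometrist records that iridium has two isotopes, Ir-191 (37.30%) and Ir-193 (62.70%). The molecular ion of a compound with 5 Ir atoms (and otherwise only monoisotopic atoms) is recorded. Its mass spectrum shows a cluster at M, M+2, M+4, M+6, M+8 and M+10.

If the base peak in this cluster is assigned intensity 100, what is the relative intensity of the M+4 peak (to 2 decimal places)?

Term probabilities: M 0.0072, M+2 0.0607, M+4 0.2040, M+6 0.3429, M+8 0.2882, M+10 0.0969. Base peak = M+6.
P(M+6) = C(5,3) × 0.3730^2 × 0.6270^3 = 10 × 0.139129 × 0.24649188 = 0.342942 (base)
P(M+4) = C(5,2) × 0.3730^3 × 0.6270^2 = 10 × 0.05189512 × 0.393129 = 0.204015
Relative intensity = 0.204015 / 0.342942 × 100 = 59.49

59.49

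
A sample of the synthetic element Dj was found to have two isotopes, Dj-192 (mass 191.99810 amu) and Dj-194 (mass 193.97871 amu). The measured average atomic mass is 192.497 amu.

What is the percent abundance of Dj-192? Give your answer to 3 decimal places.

74.811%

Let x be the fractional abundance of Dj-192; then Dj-194 has abundance 1 − x.
191.99810·x + 193.97871·(1 − x) = 192.497
(191.99810 − 193.97871)·x = 192.497 − 193.97871
x = -1.48171 / -1.98061 = 0.74811 → 74.811% Dj-192, 25.189% Dj-194.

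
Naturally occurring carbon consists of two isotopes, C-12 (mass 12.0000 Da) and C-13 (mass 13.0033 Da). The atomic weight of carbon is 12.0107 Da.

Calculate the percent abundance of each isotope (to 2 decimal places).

C-12: 98.93%, C-13: 1.07%

Let x be the fractional abundance of C-12; then C-13 has abundance 1 − x.
12.0000·x + 13.0033·(1 − x) = 12.0107
(12.0000 − 13.0033)·x = 12.0107 − 13.0033
x = -0.9926 / -1.0033 = 0.98934 → 98.93% C-12, 1.07% C-13.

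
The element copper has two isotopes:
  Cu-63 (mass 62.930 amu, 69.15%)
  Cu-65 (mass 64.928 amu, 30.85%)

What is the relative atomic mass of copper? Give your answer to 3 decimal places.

Ar = Σ fᵢ·mᵢ = 0.6915 × 62.930 + 0.3085 × 64.928
= 43.5161 + 20.0303 = 63.5464 amu

63.546 amu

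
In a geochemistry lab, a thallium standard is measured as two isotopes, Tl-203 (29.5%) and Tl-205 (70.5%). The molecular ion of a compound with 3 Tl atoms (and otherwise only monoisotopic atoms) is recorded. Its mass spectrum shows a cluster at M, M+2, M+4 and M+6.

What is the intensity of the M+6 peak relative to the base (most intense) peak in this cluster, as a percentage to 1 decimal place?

79.7%

Term probabilities: M 0.0257, M+2 0.1841, M+4 0.4399, M+6 0.3504. Base peak = M+4.
P(M+4) = C(3,2) × 0.295^1 × 0.705^2 = 3 × 0.2950 × 0.497025 = 0.439867 (base)
P(M+6) = C(3,3) × 0.295^0 × 0.705^3 = 1 × 1.0000 × 0.35040263 = 0.350403
Relative intensity = 0.350403 / 0.439867 × 100 = 79.7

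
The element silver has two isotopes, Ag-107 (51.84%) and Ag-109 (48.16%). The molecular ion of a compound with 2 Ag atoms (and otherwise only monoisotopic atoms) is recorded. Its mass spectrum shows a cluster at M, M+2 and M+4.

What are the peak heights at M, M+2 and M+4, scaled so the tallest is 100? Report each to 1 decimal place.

The 2 Ag atoms are independent, so intensities follow the terms of (0.5184 + 0.4816)^2.
P(M) = 0.5184^2 = 0.268739
P(M+2) = 2 × 0.5184^1 × 0.4816^1 = 0.499323
P(M+4) = 0.4816^2 = 0.231939
The M+2 peak is largest (0.499323); scaling to 100 gives 53.8 : 100.0 : 46.5.

53.8 : 100.0 : 46.5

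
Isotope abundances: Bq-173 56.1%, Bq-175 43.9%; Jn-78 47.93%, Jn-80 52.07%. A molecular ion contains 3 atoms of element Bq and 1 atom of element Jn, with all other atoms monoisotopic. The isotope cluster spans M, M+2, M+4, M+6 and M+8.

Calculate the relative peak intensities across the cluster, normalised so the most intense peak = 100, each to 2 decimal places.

Element Bq pattern (n=3): 0.17655848 : 0.41448756 : 0.32434944 : 0.08460452
Element Jn pattern (n=1): 0.4793 : 0.5207
Convolve the two distributions (both contribute in 2-u steps):
  M: 0.17655848×0.4793 = 0.084624
  M+2: 0.17655848×0.5207 + 0.41448756×0.4793 = 0.290598
  M+4: 0.41448756×0.5207 + 0.32434944×0.4793 = 0.371284
  M+6: 0.32434944×0.5207 + 0.08460452×0.4793 = 0.209440
  M+8: 0.08460452×0.5207 = 0.044054
Scale to base peak (0.371284) = 100: 22.79 : 78.27 : 100.00 : 56.41 : 11.87

22.79 : 78.27 : 100.00 : 56.41 : 11.87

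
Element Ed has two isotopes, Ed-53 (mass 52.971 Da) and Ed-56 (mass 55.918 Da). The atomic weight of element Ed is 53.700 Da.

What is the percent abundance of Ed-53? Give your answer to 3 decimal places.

75.263%

Let x be the fractional abundance of Ed-53; then Ed-56 has abundance 1 − x.
52.971·x + 55.918·(1 − x) = 53.700
(52.971 − 55.918)·x = 53.700 − 55.918
x = -2.218 / -2.947 = 0.75263 → 75.263% Ed-53, 24.737% Ed-56.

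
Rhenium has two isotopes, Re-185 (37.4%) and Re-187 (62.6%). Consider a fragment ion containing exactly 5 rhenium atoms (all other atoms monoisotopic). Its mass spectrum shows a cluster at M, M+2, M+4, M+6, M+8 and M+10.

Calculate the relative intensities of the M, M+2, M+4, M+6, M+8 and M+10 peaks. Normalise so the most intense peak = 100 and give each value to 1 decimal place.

2.1 : 17.8 : 59.7 : 100.0 : 83.7 : 28.0

The 5 Re atoms are independent, so intensities follow the terms of (0.374 + 0.626)^5.
P(M) = 0.374^5 = 0.007317
P(M+2) = 5 × 0.374^4 × 0.626^1 = 0.061239
P(M+4) = 10 × 0.374^3 × 0.626^2 = 0.205005
P(M+6) = 10 × 0.374^2 × 0.626^3 = 0.343136
P(M+8) = 5 × 0.374^1 × 0.626^4 = 0.287170
P(M+10) = 0.626^5 = 0.096133
The M+6 peak is largest (0.343136); scaling to 100 gives 2.1 : 17.8 : 59.7 : 100.0 : 83.7 : 28.0.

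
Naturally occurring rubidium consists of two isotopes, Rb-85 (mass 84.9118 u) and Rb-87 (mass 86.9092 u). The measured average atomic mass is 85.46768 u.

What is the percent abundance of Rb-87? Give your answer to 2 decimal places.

With x = fraction of Rb-85 (so Rb-87 is 1 − x):
84.9118·x + 86.9092·(1 − x) = 85.46768
(84.9118 − 86.9092)·x = 85.46768 − 86.9092
x = -1.44152 / -1.9974 = 0.72170 → 72.17% Rb-85, 27.83% Rb-87.

27.83%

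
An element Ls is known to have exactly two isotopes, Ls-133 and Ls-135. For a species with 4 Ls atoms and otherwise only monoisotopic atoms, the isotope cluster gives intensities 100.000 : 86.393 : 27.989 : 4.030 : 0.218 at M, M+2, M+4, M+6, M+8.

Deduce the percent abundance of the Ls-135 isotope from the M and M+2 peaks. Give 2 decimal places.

17.76%

Write p for the Ls-133 fraction. I(M+2)/I(M) = [C(4,1)·p^3·(1−p)] / p^4 = 4·(1−p)/p = 86.393/100.000 = 0.8639
(1−p)/p = 0.8639/4 = 0.2160  ⇒  p = 1/(1 + 0.2160) = 0.8224
Ls-133: 82.24%, Ls-135: 17.76%.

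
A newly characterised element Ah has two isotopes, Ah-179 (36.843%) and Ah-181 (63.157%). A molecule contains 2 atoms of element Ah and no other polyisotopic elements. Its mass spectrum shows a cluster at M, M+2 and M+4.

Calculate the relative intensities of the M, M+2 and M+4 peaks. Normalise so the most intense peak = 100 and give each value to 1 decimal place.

Expanding (0.36843 + 0.63157)^2:
P(M) = 0.36843^2 = 0.135741
P(M+2) = 2 × 0.36843^1 × 0.63157^1 = 0.465379
P(M+4) = 0.63157^2 = 0.398881
The M+2 peak is largest (0.465379); scaling to 100 gives 29.2 : 100.0 : 85.7.

29.2 : 100.0 : 85.7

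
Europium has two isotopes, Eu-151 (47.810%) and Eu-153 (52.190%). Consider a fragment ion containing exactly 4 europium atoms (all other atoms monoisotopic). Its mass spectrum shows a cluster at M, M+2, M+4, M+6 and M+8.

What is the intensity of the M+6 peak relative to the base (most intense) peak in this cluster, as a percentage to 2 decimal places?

72.77%

(0.47810 + 0.52190)^4 gives M 0.0522, M+2 0.2281, M+4 0.3736, M+6 0.2719, M+8 0.0742; the largest is M+4.
P(M+4) = C(4,2) × 0.47810^2 × 0.52190^2 = 6 × 0.22857961 × 0.27237961 = 0.373563 (base)
P(M+6) = C(4,3) × 0.47810^1 × 0.52190^3 = 4 × 0.4781 × 0.14215492 = 0.271857
Relative intensity = 0.271857 / 0.373563 × 100 = 72.77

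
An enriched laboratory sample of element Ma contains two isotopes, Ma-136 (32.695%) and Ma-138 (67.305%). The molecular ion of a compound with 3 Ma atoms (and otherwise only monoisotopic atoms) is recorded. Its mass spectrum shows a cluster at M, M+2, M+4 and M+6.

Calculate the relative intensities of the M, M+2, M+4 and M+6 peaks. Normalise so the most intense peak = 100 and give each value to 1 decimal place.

7.9 : 48.6 : 100.0 : 68.6

Each Ma atom is independently Ma-136 (p = 0.32695) or Ma-138 (q = 0.67305); the cluster is the binomial expansion (p + q)^3.
P(M) = 0.32695^3 = 0.034950
P(M+2) = 3 × 0.32695^2 × 0.67305^1 = 0.215840
P(M+4) = 3 × 0.32695^1 × 0.67305^2 = 0.444321
P(M+6) = 0.67305^3 = 0.304889
The M+4 peak is largest (0.444321); scaling to 100 gives 7.9 : 48.6 : 100.0 : 68.6.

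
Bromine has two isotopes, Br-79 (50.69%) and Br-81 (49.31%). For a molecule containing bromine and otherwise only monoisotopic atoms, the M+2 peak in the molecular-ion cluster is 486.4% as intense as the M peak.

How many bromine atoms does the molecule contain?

5

With n Br atoms, P(M+2)/P(M) = C(n,1)·p^(n−1)q / p^n = n·q/p = n · 0.4931/0.5069.
n = 4.864 × 0.5069/0.4931 = 5.00 ≈ 5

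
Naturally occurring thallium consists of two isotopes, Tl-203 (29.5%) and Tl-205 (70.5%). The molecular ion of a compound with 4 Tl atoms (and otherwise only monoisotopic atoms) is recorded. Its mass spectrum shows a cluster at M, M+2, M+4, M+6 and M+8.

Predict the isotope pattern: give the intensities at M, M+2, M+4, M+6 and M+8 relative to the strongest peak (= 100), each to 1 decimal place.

Expanding (0.295 + 0.705)^4:
P(M) = 0.295^4 = 0.007573
P(M+2) = 4 × 0.295^3 × 0.705^1 = 0.072396
P(M+4) = 6 × 0.295^2 × 0.705^2 = 0.259522
P(M+6) = 4 × 0.295^1 × 0.705^3 = 0.413475
P(M+8) = 0.705^4 = 0.247034
The M+6 peak is largest (0.413475); scaling to 100 gives 1.8 : 17.5 : 62.8 : 100.0 : 59.7.

1.8 : 17.5 : 62.8 : 100.0 : 59.7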